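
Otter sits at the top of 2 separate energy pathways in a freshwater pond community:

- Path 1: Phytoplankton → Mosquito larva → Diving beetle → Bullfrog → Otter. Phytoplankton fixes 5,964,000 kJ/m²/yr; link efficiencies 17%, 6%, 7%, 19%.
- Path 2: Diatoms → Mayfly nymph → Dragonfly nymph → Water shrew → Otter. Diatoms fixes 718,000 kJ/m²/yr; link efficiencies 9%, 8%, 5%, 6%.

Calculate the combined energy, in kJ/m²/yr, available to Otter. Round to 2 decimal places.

824.59 kJ/m²/yr

Path 1: 5964000 × 0.17 × 0.06 × 0.07 × 0.19 = 809.07624 kJ/m²/yr
Path 2: 718000 × 0.09 × 0.08 × 0.05 × 0.06 = 15.5088 kJ/m²/yr
Total at Otter: 809.07624 + 15.5088 = 824.58504 kJ/m²/yr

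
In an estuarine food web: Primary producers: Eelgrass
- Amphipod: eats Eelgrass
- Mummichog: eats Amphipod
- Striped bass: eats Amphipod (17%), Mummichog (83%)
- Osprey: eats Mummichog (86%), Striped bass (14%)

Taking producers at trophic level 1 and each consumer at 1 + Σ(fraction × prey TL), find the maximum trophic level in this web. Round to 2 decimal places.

4.12

Amphipod: 1 + 1 = 2
Mummichog: 1 + 2 = 3
Striped bass: 1 + (0.17×2 + 0.83×3) = 3.83
Osprey: 1 + (0.86×3 + 0.14×3.83) = 4.1162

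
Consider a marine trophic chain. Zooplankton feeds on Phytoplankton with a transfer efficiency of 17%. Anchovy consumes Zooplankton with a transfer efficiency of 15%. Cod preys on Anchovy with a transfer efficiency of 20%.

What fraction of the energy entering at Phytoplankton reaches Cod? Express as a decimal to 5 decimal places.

0.00510

Product of link efficiencies: 0.17 × 0.15 × 0.2 = 0.0051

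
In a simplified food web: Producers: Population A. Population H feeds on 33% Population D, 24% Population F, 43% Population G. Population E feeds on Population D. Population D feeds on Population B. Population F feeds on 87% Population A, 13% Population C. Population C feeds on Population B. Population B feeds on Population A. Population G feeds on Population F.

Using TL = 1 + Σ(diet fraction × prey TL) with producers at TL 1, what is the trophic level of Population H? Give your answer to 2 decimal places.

3.93

Population B: 1 + 1 = 2
Population C: 1 + 2 = 3
Population D: 1 + 2 = 3
Population E: 1 + 3 = 4
Population F: 1 + (0.87×1 + 0.13×3) = 2.26
Population G: 1 + 2.26 = 3.26
Population H: 1 + (0.33×3 + 0.24×2.26 + 0.43×3.26) = 3.9342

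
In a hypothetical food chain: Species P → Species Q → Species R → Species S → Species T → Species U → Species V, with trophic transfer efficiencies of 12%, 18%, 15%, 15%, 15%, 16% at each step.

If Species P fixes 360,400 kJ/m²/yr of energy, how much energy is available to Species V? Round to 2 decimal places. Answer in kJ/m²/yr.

Species Q: 360400 × 0.12 = 43248 kJ/m²/yr
Species R: 43248 × 0.18 = 7784.64 kJ/m²/yr
Species S: 7784.64 × 0.15 = 1167.696 kJ/m²/yr
Species T: 1167.696 × 0.15 = 175.1544 kJ/m²/yr
Species U: 175.1544 × 0.15 = 26.27316 kJ/m²/yr
Species V: 26.27316 × 0.16 = 4.2037056 kJ/m²/yr

4.20 kJ/m²/yr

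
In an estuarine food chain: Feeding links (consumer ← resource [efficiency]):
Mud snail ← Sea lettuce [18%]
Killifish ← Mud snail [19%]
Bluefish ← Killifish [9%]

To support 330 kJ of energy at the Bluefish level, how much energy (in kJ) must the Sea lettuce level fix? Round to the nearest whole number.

107212 kJ

Cumulative transfer efficiency: 0.18 × 0.19 × 0.09 = 0.003078
Sea lettuce energy = 330 / 0.003078 = 107212 kJ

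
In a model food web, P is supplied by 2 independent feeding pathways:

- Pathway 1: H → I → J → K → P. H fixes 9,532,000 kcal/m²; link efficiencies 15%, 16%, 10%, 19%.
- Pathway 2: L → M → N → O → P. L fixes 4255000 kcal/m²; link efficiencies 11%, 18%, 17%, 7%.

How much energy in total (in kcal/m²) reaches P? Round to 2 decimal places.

5349.16 kcal/m²

Pathway 1: 9532000 × 0.15 × 0.16 × 0.1 × 0.19 = 4346.592 kcal/m²
Pathway 2: 4255000 × 0.11 × 0.18 × 0.17 × 0.07 = 1002.5631 kcal/m²
Total at P: 4346.592 + 1002.5631 = 5349.1551 kcal/m²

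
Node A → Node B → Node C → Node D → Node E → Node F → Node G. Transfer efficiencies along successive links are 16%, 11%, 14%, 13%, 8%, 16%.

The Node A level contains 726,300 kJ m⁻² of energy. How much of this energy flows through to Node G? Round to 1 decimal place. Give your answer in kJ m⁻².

3.0 kJ m⁻²

Node B: 726300 × 0.16 = 116208 kJ m⁻²
Node C: 116208 × 0.11 = 12782.88 kJ m⁻²
Node D: 12782.88 × 0.14 = 1789.6032 kJ m⁻²
Node E: 1789.6032 × 0.13 = 232.648416 kJ m⁻²
Node F: 232.648416 × 0.08 = 18.61187328 kJ m⁻²
Node G: 18.61187328 × 0.16 = 2.9778997248 kJ m⁻²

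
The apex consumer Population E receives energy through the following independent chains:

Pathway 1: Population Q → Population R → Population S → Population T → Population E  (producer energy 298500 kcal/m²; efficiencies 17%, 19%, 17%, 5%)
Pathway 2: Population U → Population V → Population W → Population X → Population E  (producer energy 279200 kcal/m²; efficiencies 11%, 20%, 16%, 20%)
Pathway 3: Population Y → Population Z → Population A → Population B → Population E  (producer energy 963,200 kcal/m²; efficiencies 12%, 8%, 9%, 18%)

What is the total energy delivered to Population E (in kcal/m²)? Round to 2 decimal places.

428.31 kcal/m²

Pathway 1: 298500 × 0.17 × 0.19 × 0.17 × 0.05 = 81.953175 kcal/m²
Pathway 2: 279200 × 0.11 × 0.2 × 0.16 × 0.2 = 196.5568 kcal/m²
Pathway 3: 963200 × 0.12 × 0.08 × 0.09 × 0.18 = 149.796864 kcal/m²
Total at Population E: 81.953175 + 196.5568 + 149.796864 = 428.306839 kcal/m²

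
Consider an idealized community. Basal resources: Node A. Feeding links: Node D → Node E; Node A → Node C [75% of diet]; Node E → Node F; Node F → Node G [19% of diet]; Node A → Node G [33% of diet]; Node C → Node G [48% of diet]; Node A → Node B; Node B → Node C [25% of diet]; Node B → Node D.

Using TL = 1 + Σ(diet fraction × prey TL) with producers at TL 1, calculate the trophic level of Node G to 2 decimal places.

3.36

Node B: 1 + 1 = 2
Node C: 1 + (0.75×1 + 0.25×2) = 2.25
Node D: 1 + 2 = 3
Node E: 1 + 3 = 4
Node F: 1 + 4 = 5
Node G: 1 + (0.19×5 + 0.33×1 + 0.48×2.25) = 3.36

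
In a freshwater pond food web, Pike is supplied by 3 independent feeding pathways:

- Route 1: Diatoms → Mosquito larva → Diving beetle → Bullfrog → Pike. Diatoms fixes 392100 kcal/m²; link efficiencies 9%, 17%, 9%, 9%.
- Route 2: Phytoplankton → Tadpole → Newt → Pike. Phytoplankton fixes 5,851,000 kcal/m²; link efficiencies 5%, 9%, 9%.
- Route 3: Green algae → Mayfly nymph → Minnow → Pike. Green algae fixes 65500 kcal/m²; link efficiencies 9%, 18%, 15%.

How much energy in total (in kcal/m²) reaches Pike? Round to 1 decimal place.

Route 1: 392100 × 0.09 × 0.17 × 0.09 × 0.09 = 48.592953 kcal/m²
Route 2: 5851000 × 0.05 × 0.09 × 0.09 = 2369.655 kcal/m²
Route 3: 65500 × 0.09 × 0.18 × 0.15 = 159.165 kcal/m²
Total at Pike: 48.592953 + 2369.655 + 159.165 = 2577.412953 kcal/m²

2577.4 kcal/m²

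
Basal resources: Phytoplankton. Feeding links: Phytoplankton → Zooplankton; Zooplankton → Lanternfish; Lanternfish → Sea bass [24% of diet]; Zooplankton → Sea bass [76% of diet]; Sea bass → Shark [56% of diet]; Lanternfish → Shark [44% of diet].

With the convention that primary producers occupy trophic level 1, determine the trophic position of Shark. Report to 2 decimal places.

Zooplankton: 1 + 1 = 2
Lanternfish: 1 + 2 = 3
Sea bass: 1 + (0.24×3 + 0.76×2) = 3.24
Shark: 1 + (0.56×3.24 + 0.44×3) = 4.1344

4.13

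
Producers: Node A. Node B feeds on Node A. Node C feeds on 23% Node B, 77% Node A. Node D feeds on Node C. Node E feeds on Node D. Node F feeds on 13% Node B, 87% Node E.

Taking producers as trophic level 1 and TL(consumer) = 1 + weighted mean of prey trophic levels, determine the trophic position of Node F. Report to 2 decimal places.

4.94

Node B: 1 + 1 = 2
Node C: 1 + (0.23×2 + 0.77×1) = 2.23
Node D: 1 + 2.23 = 3.23
Node E: 1 + 3.23 = 4.23
Node F: 1 + (0.13×2 + 0.87×4.23) = 4.9401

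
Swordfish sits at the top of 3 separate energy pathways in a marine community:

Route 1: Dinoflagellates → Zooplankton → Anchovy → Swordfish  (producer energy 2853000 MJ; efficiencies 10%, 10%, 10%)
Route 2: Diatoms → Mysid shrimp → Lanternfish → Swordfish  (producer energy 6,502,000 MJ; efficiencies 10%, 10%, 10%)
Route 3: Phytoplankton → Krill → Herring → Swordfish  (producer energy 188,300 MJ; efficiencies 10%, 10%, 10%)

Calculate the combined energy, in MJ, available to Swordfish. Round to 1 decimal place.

9543.3 MJ

Route 1: 2853000 × 0.1 × 0.1 × 0.1 = 2853 MJ
Route 2: 6502000 × 0.1 × 0.1 × 0.1 = 6502 MJ
Route 3: 188300 × 0.1 × 0.1 × 0.1 = 188.3 MJ
Total at Swordfish: 2853 + 6502 + 188.3 = 9543.3 MJ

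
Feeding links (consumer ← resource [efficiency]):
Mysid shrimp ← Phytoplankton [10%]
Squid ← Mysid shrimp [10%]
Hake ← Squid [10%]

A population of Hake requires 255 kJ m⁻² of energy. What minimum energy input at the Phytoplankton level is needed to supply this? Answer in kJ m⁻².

Cumulative transfer efficiency: 0.1 × 0.1 × 0.1 = 0.001
Phytoplankton energy = 255 / 0.001 = 255000 kJ m⁻²

255000 kJ m⁻²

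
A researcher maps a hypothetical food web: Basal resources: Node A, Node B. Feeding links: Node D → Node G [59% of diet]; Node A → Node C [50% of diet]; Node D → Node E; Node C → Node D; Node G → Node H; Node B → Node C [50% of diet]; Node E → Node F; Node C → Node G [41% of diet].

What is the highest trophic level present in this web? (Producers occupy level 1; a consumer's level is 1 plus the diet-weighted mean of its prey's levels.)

Node C: 1 + (0.5×1 + 0.5×1) = 2
Node D: 1 + 2 = 3
Node E: 1 + 3 = 4
Node F: 1 + 4 = 5
Node G: 1 + (0.41×2 + 0.59×3) = 3.59
Node H: 1 + 3.59 = 4.59

5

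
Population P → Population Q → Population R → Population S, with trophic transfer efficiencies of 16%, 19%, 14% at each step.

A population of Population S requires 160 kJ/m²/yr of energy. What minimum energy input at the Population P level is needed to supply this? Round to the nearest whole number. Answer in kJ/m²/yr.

Cumulative transfer efficiency: 0.16 × 0.19 × 0.14 = 0.004256
Population P energy = 160 / 0.004256 = 37594 kJ/m²/yr

37594 kJ/m²/yr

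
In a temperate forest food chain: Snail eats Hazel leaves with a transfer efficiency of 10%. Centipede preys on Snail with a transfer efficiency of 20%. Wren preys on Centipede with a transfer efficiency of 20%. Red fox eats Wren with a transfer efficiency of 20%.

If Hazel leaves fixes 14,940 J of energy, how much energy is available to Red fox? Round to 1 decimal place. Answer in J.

Snail: 14940 × 0.1 = 1494 J
Centipede: 1494 × 0.2 = 298.8 J
Wren: 298.8 × 0.2 = 59.76 J
Red fox: 59.76 × 0.2 = 11.952 J

12.0 J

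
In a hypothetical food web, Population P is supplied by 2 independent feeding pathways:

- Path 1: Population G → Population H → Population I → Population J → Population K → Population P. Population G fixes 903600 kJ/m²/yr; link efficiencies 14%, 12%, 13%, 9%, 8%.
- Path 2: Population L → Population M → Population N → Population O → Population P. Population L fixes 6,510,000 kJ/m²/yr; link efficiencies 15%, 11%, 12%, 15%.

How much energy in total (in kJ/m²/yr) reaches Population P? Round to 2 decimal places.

Path 1: 903600 × 0.14 × 0.12 × 0.13 × 0.09 × 0.08 = 14.20892928 kJ/m²/yr
Path 2: 6510000 × 0.15 × 0.11 × 0.12 × 0.15 = 1933.47 kJ/m²/yr
Total at Population P: 14.20892928 + 1933.47 = 1947.67892928 kJ/m²/yr

1947.68 kJ/m²/yr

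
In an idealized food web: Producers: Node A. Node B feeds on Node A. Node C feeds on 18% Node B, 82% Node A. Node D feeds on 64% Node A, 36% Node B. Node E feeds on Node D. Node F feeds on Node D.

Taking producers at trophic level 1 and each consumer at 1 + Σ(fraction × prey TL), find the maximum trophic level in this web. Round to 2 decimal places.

3.36

Node B: 1 + 1 = 2
Node C: 1 + (0.18×2 + 0.82×1) = 2.18
Node D: 1 + (0.64×1 + 0.36×2) = 2.36
Node E: 1 + 2.36 = 3.36
Node F: 1 + 2.36 = 3.36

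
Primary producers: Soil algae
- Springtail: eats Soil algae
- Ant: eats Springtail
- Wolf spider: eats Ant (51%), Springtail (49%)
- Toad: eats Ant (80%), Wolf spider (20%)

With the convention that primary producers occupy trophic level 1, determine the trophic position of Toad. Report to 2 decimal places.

Springtail: 1 + 1 = 2
Ant: 1 + 2 = 3
Wolf spider: 1 + (0.51×3 + 0.49×2) = 3.51
Toad: 1 + (0.8×3 + 0.2×3.51) = 4.102

4.10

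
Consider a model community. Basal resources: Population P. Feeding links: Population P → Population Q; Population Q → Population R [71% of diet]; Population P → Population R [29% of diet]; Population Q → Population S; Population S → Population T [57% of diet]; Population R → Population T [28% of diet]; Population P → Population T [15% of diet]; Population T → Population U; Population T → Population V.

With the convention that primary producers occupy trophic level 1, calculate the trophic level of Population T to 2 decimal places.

Population Q: 1 + 1 = 2
Population R: 1 + (0.71×2 + 0.29×1) = 2.71
Population S: 1 + 2 = 3
Population T: 1 + (0.57×3 + 0.28×2.71 + 0.15×1) = 3.6188
Population U: 1 + 3.6188 = 4.6188
Population V: 1 + 3.6188 = 4.6188

3.62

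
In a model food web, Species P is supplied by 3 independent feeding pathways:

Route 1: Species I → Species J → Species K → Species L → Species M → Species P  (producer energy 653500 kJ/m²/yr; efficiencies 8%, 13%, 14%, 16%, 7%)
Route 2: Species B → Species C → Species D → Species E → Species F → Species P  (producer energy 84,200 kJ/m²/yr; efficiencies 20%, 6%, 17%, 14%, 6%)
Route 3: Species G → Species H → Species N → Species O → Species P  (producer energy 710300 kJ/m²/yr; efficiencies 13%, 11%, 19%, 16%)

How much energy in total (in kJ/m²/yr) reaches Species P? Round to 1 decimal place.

Route 1: 653500 × 0.08 × 0.13 × 0.14 × 0.16 × 0.07 = 10.6567552 kJ/m²/yr
Route 2: 84200 × 0.2 × 0.06 × 0.17 × 0.14 × 0.06 = 1.4428512 kJ/m²/yr
Route 3: 710300 × 0.13 × 0.11 × 0.19 × 0.16 = 308.781616 kJ/m²/yr
Total at Species P: 10.6567552 + 1.4428512 + 308.781616 = 320.8812224 kJ/m²/yr

320.9 kJ/m²/yr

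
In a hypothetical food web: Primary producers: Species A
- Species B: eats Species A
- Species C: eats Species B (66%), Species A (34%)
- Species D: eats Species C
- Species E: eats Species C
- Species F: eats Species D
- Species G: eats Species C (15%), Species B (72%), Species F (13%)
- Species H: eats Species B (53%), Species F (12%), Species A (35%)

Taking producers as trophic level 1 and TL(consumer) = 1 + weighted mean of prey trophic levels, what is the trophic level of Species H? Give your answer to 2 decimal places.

Species B: 1 + 1 = 2
Species C: 1 + (0.66×2 + 0.34×1) = 2.66
Species D: 1 + 2.66 = 3.66
Species E: 1 + 2.66 = 3.66
Species F: 1 + 3.66 = 4.66
Species G: 1 + (0.15×2.66 + 0.72×2 + 0.13×4.66) = 3.4448
Species H: 1 + (0.53×2 + 0.12×4.66 + 0.35×1) = 2.9692

2.97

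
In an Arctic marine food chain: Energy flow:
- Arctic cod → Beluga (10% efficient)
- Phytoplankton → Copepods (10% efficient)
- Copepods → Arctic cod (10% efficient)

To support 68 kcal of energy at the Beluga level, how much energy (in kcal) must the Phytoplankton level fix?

68000 kcal

Cumulative transfer efficiency: 0.1 × 0.1 × 0.1 = 0.001
Phytoplankton energy = 68 / 0.001 = 68000 kcal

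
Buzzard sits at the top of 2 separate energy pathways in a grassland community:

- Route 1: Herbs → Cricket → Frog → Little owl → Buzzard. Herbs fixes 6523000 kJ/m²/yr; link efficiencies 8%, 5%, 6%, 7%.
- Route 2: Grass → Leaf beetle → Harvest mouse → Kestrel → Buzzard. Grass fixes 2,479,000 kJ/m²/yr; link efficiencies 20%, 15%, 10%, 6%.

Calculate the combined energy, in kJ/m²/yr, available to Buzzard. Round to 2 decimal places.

555.81 kJ/m²/yr

Route 1: 6523000 × 0.08 × 0.05 × 0.06 × 0.07 = 109.5864 kJ/m²/yr
Route 2: 2479000 × 0.2 × 0.15 × 0.1 × 0.06 = 446.22 kJ/m²/yr
Total at Buzzard: 109.5864 + 446.22 = 555.8064 kJ/m²/yr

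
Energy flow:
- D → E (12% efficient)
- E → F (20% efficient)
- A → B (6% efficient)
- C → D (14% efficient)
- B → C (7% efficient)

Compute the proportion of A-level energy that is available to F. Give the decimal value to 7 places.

0.0000141

Product of link efficiencies: 0.06 × 0.07 × 0.14 × 0.12 × 0.2 = 0.000014112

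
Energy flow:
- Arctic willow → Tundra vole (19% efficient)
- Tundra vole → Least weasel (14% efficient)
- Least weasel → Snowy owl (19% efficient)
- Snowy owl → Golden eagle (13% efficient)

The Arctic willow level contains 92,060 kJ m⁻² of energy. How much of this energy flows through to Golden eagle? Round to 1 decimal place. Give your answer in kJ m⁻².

60.5 kJ m⁻²

Tundra vole: 92060 × 0.19 = 17491.4 kJ m⁻²
Least weasel: 17491.4 × 0.14 = 2448.796 kJ m⁻²
Snowy owl: 2448.796 × 0.19 = 465.27124 kJ m⁻²
Golden eagle: 465.27124 × 0.13 = 60.4852612 kJ m⁻²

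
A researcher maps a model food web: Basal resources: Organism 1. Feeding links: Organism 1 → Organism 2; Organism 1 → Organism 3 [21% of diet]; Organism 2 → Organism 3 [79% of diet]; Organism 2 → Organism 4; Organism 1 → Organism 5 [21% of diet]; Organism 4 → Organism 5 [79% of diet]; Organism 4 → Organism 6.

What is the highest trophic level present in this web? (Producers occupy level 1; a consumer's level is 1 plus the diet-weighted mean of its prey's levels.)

4

Organism 2: 1 + 1 = 2
Organism 3: 1 + (0.21×1 + 0.79×2) = 2.79
Organism 4: 1 + 2 = 3
Organism 5: 1 + (0.21×1 + 0.79×3) = 3.58
Organism 6: 1 + 3 = 4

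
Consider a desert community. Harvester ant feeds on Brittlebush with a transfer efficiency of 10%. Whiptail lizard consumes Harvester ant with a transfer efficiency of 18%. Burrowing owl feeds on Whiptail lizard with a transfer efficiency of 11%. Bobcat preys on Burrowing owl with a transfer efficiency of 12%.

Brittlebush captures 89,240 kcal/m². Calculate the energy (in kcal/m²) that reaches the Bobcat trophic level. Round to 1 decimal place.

Harvester ant: 89240 × 0.1 = 8924 kcal/m²
Whiptail lizard: 8924 × 0.18 = 1606.32 kcal/m²
Burrowing owl: 1606.32 × 0.11 = 176.6952 kcal/m²
Bobcat: 176.6952 × 0.12 = 21.203424 kcal/m²

21.2 kcal/m²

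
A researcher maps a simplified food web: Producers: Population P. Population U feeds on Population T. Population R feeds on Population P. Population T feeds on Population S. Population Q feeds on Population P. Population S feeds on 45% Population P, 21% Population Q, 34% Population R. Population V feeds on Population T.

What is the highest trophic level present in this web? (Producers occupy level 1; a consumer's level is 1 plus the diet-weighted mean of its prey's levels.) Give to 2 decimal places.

4.55

Population Q: 1 + 1 = 2
Population R: 1 + 1 = 2
Population S: 1 + (0.45×1 + 0.21×2 + 0.34×2) = 2.55
Population T: 1 + 2.55 = 3.55
Population U: 1 + 3.55 = 4.55
Population V: 1 + 3.55 = 4.55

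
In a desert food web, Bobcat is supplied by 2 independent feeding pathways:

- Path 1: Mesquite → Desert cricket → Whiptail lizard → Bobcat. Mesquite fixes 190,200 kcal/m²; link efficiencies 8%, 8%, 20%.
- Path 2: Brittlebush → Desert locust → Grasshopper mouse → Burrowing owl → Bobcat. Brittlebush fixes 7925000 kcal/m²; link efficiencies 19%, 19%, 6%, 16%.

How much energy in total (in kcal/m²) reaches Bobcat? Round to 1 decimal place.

2989.9 kcal/m²

Path 1: 190200 × 0.08 × 0.08 × 0.2 = 243.456 kcal/m²
Path 2: 7925000 × 0.19 × 0.19 × 0.06 × 0.16 = 2746.488 kcal/m²
Total at Bobcat: 243.456 + 2746.488 = 2989.944 kcal/m²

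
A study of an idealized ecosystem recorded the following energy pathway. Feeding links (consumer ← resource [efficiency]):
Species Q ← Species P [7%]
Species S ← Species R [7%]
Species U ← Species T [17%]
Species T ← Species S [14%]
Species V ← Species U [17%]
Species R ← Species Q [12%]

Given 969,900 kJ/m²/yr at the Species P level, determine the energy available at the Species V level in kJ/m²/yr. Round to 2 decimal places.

2.31 kJ/m²/yr

Species Q: 969900 × 0.07 = 67893 kJ/m²/yr
Species R: 67893 × 0.12 = 8147.16 kJ/m²/yr
Species S: 8147.16 × 0.07 = 570.3012 kJ/m²/yr
Species T: 570.3012 × 0.14 = 79.842168 kJ/m²/yr
Species U: 79.842168 × 0.17 = 13.57316856 kJ/m²/yr
Species V: 13.57316856 × 0.17 = 2.3074386552 kJ/m²/yr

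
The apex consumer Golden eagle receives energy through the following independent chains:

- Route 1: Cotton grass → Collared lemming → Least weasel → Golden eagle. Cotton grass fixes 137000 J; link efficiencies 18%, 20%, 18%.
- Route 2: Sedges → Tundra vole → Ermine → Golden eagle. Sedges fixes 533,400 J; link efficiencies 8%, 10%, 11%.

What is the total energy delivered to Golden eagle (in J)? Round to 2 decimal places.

Route 1: 137000 × 0.18 × 0.2 × 0.18 = 887.76 J
Route 2: 533400 × 0.08 × 0.1 × 0.11 = 469.392 J
Total at Golden eagle: 887.76 + 469.392 = 1357.152 J

1357.15 J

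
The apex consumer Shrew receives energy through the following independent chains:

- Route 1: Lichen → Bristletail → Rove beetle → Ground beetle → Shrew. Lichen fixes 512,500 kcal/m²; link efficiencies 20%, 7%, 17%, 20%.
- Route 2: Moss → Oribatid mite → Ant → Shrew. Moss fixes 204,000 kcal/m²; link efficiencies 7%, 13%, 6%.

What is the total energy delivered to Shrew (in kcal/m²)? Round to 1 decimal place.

Route 1: 512500 × 0.2 × 0.07 × 0.17 × 0.2 = 243.95 kcal/m²
Route 2: 204000 × 0.07 × 0.13 × 0.06 = 111.384 kcal/m²
Total at Shrew: 243.95 + 111.384 = 355.334 kcal/m²

355.3 kcal/m²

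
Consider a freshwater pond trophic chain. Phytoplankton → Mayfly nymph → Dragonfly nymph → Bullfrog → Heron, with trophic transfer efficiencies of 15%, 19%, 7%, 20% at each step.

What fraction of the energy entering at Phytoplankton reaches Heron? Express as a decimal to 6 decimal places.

Product of link efficiencies: 0.15 × 0.19 × 0.07 × 0.2 = 0.000399

0.000399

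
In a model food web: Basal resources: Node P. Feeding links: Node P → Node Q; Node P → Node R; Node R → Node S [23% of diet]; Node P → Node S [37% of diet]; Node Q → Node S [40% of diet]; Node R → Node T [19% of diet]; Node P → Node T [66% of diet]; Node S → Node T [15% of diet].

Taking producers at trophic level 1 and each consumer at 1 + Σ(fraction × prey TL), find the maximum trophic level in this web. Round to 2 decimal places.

Node Q: 1 + 1 = 2
Node R: 1 + 1 = 2
Node S: 1 + (0.23×2 + 0.37×1 + 0.4×2) = 2.63
Node T: 1 + (0.19×2 + 0.66×1 + 0.15×2.63) = 2.4345

2.63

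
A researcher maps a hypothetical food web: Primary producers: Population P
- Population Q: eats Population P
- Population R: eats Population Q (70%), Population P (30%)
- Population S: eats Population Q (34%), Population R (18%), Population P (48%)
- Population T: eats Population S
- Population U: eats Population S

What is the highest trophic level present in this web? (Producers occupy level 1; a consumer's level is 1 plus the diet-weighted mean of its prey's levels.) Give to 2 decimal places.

Population Q: 1 + 1 = 2
Population R: 1 + (0.7×2 + 0.3×1) = 2.7
Population S: 1 + (0.34×2 + 0.18×2.7 + 0.48×1) = 2.646
Population T: 1 + 2.646 = 3.646
Population U: 1 + 2.646 = 3.646

3.65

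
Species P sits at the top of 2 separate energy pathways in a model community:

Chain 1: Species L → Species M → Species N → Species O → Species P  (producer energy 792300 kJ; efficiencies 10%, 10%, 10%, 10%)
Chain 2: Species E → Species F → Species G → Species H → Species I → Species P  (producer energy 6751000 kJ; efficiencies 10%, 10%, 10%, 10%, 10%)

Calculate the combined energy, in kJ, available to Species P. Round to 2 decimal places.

Chain 1: 792300 × 0.1 × 0.1 × 0.1 × 0.1 = 79.23 kJ
Chain 2: 6751000 × 0.1 × 0.1 × 0.1 × 0.1 × 0.1 = 67.51 kJ
Total at Species P: 79.23 + 67.51 = 146.74 kJ

146.74 kJ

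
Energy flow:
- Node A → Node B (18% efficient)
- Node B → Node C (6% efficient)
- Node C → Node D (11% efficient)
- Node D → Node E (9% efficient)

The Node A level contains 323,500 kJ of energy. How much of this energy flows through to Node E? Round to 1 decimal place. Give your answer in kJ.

34.6 kJ

Node B: 323500 × 0.18 = 58230 kJ
Node C: 58230 × 0.06 = 3493.8 kJ
Node D: 3493.8 × 0.11 = 384.318 kJ
Node E: 384.318 × 0.09 = 34.58862 kJ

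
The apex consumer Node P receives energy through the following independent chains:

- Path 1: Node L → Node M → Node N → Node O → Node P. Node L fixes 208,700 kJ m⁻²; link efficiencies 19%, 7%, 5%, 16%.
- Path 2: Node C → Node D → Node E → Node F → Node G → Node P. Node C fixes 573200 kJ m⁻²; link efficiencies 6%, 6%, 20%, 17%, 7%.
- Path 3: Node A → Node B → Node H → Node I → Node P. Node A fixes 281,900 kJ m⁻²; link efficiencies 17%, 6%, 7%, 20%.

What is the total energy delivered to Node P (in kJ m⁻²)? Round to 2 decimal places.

Path 1: 208700 × 0.19 × 0.07 × 0.05 × 0.16 = 22.20568 kJ m⁻²
Path 2: 573200 × 0.06 × 0.06 × 0.2 × 0.17 × 0.07 = 4.9111776 kJ m⁻²
Path 3: 281900 × 0.17 × 0.06 × 0.07 × 0.2 = 40.25532 kJ m⁻²
Total at Node P: 22.20568 + 4.9111776 + 40.25532 = 67.3721776 kJ m⁻²

67.37 kJ m⁻²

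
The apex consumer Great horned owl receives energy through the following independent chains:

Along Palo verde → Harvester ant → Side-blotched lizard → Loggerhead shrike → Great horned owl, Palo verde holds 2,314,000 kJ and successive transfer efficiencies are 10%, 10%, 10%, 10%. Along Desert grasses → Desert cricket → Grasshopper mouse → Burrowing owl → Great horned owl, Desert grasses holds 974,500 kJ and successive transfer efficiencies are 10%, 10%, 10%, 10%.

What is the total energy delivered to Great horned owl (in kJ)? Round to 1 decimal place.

Via Palo verde: 2314000 × 0.1 × 0.1 × 0.1 × 0.1 = 231.4 kJ
Via Desert grasses: 974500 × 0.1 × 0.1 × 0.1 × 0.1 = 97.45 kJ
Total at Great horned owl: 231.4 + 97.45 = 328.85 kJ

328.9 kJ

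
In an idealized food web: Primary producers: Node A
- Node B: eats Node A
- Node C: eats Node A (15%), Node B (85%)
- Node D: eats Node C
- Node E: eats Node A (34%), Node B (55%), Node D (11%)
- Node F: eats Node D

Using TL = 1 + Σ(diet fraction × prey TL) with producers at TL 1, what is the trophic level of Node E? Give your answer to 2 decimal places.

2.86

Node B: 1 + 1 = 2
Node C: 1 + (0.15×1 + 0.85×2) = 2.85
Node D: 1 + 2.85 = 3.85
Node E: 1 + (0.34×1 + 0.55×2 + 0.11×3.85) = 2.8635
Node F: 1 + 3.85 = 4.85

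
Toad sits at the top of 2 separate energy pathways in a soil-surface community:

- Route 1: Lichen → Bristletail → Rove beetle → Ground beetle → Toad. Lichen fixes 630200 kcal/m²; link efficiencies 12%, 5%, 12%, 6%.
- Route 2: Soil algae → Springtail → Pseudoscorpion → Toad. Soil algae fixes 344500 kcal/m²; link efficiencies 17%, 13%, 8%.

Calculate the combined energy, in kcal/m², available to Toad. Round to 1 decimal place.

Route 1: 630200 × 0.12 × 0.05 × 0.12 × 0.06 = 27.22464 kcal/m²
Route 2: 344500 × 0.17 × 0.13 × 0.08 = 609.076 kcal/m²
Total at Toad: 27.22464 + 609.076 = 636.30064 kcal/m²

636.3 kcal/m²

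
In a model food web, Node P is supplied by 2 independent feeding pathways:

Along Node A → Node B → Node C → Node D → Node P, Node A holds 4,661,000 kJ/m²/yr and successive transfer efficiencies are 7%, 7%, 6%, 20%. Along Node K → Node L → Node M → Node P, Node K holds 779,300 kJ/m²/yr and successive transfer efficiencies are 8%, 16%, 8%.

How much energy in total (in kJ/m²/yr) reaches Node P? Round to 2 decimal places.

Via Node A: 4661000 × 0.07 × 0.07 × 0.06 × 0.2 = 274.0668 kJ/m²/yr
Via Node K: 779300 × 0.08 × 0.16 × 0.08 = 798.0032 kJ/m²/yr
Total at Node P: 274.0668 + 798.0032 = 1072.07 kJ/m²/yr

1072.07 kJ/m²/yr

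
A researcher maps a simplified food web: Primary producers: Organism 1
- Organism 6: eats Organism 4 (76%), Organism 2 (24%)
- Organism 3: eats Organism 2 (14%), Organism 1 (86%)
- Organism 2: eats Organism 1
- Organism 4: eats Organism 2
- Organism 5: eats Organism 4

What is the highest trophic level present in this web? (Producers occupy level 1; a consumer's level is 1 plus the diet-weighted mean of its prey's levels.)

4

Organism 2: 1 + 1 = 2
Organism 3: 1 + (0.14×2 + 0.86×1) = 2.14
Organism 4: 1 + 2 = 3
Organism 5: 1 + 3 = 4
Organism 6: 1 + (0.76×3 + 0.24×2) = 3.76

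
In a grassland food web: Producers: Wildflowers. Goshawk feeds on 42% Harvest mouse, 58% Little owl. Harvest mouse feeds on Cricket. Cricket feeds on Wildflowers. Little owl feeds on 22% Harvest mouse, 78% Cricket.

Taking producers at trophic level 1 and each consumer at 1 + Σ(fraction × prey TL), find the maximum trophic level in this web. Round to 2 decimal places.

4.13

Cricket: 1 + 1 = 2
Harvest mouse: 1 + 2 = 3
Little owl: 1 + (0.22×3 + 0.78×2) = 3.22
Goshawk: 1 + (0.42×3 + 0.58×3.22) = 4.1276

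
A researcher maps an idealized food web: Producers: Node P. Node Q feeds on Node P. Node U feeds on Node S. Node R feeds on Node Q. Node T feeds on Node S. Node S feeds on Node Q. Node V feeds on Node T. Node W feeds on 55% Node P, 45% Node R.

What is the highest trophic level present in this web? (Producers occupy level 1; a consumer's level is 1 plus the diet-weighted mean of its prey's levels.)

5

Node Q: 1 + 1 = 2
Node R: 1 + 2 = 3
Node S: 1 + 2 = 3
Node T: 1 + 3 = 4
Node U: 1 + 3 = 4
Node V: 1 + 4 = 5
Node W: 1 + (0.55×1 + 0.45×3) = 2.9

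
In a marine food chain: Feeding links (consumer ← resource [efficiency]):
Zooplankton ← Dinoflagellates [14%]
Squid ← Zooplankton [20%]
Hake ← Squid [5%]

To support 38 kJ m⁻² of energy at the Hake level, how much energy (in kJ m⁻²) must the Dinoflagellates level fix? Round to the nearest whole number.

Cumulative transfer efficiency: 0.14 × 0.2 × 0.05 = 0.0014
Dinoflagellates energy = 38 / 0.0014 = 27143 kJ m⁻²

27143 kJ m⁻²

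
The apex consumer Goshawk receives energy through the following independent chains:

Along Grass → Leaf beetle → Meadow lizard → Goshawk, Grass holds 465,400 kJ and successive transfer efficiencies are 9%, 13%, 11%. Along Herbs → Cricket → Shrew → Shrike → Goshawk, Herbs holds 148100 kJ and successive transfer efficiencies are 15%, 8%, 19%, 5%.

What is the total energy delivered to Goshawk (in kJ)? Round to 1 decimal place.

615.9 kJ

Via Grass: 465400 × 0.09 × 0.13 × 0.11 = 598.9698 kJ
Via Herbs: 148100 × 0.15 × 0.08 × 0.19 × 0.05 = 16.8834 kJ
Total at Goshawk: 598.9698 + 16.8834 = 615.8532 kJ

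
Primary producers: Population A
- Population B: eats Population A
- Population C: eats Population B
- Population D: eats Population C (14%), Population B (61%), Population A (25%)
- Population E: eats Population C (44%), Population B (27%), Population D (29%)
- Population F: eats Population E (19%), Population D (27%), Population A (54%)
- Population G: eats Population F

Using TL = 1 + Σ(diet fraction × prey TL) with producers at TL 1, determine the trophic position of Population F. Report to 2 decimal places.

3.02

Population B: 1 + 1 = 2
Population C: 1 + 2 = 3
Population D: 1 + (0.14×3 + 0.61×2 + 0.25×1) = 2.89
Population E: 1 + (0.44×3 + 0.27×2 + 0.29×2.89) = 3.6981
Population F: 1 + (0.19×3.6981 + 0.27×2.89 + 0.54×1) = 3.022939
Population G: 1 + 3.022939 = 4.022939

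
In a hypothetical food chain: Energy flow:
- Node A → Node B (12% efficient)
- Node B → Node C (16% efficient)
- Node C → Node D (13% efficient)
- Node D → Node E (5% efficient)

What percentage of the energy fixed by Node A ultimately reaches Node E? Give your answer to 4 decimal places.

0.0125%

Product of link efficiencies: 0.12 × 0.16 × 0.13 × 0.05 = 0.0001248
As a percentage: 0.0001248 × 100 = 0.0125%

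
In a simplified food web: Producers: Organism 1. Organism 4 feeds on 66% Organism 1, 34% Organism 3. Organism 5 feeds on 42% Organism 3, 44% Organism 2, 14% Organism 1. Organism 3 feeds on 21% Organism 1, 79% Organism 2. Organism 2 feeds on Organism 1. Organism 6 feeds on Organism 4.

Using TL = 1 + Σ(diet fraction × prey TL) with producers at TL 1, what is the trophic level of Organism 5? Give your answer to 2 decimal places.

Organism 2: 1 + 1 = 2
Organism 3: 1 + (0.21×1 + 0.79×2) = 2.79
Organism 4: 1 + (0.66×1 + 0.34×2.79) = 2.6086
Organism 5: 1 + (0.42×2.79 + 0.44×2 + 0.14×1) = 3.1918
Organism 6: 1 + 2.6086 = 3.6086

3.19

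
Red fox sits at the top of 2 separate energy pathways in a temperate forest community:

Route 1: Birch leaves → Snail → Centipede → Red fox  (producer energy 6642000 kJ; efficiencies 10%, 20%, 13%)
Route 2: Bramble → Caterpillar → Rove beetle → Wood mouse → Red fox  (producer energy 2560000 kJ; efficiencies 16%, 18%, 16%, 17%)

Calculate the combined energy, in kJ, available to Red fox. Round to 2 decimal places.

Route 1: 6642000 × 0.1 × 0.2 × 0.13 = 17269.2 kJ
Route 2: 2560000 × 0.16 × 0.18 × 0.16 × 0.17 = 2005.4016 kJ
Total at Red fox: 17269.2 + 2005.4016 = 19274.6016 kJ

19274.60 kJ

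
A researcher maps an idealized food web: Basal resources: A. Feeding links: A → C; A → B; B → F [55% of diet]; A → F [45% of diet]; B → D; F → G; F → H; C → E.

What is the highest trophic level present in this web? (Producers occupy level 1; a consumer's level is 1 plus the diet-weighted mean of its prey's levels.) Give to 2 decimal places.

3.55

B: 1 + 1 = 2
C: 1 + 1 = 2
D: 1 + 2 = 3
E: 1 + 2 = 3
F: 1 + (0.55×2 + 0.45×1) = 2.55
G: 1 + 2.55 = 3.55
H: 1 + 2.55 = 3.55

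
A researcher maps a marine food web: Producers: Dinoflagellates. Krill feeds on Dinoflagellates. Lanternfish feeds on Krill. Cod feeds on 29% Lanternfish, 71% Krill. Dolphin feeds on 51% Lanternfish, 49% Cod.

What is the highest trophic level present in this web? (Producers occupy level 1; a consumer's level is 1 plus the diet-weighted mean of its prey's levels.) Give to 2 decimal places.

Krill: 1 + 1 = 2
Lanternfish: 1 + 2 = 3
Cod: 1 + (0.29×3 + 0.71×2) = 3.29
Dolphin: 1 + (0.51×3 + 0.49×3.29) = 4.1421

4.14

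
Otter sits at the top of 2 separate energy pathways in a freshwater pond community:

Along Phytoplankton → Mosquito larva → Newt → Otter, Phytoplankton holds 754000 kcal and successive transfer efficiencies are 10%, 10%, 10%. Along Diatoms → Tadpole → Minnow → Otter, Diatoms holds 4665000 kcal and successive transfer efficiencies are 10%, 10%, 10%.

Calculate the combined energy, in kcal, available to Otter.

Via Phytoplankton: 754000 × 0.1 × 0.1 × 0.1 = 754 kcal
Via Diatoms: 4665000 × 0.1 × 0.1 × 0.1 = 4665 kcal
Total at Otter: 754 + 4665 = 5419 kcal

5419 kcal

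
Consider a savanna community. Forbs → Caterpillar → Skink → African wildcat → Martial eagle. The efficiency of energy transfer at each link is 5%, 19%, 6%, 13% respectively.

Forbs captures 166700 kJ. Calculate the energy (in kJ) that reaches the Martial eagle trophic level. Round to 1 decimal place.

12.4 kJ

Caterpillar: 166700 × 0.05 = 8335 kJ
Skink: 8335 × 0.19 = 1583.65 kJ
African wildcat: 1583.65 × 0.06 = 95.019 kJ
Martial eagle: 95.019 × 0.13 = 12.35247 kJ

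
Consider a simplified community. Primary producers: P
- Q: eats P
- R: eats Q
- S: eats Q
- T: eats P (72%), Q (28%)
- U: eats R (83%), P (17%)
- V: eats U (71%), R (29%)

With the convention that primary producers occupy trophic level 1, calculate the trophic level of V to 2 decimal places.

4.47

Q: 1 + 1 = 2
R: 1 + 2 = 3
S: 1 + 2 = 3
T: 1 + (0.72×1 + 0.28×2) = 2.28
U: 1 + (0.83×3 + 0.17×1) = 3.66
V: 1 + (0.71×3.66 + 0.29×3) = 4.4686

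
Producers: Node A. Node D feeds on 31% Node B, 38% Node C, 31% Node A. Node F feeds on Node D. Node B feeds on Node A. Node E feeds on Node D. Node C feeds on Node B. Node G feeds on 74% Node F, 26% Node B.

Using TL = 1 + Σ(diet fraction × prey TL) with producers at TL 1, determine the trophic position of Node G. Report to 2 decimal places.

4.53

Node B: 1 + 1 = 2
Node C: 1 + 2 = 3
Node D: 1 + (0.31×2 + 0.38×3 + 0.31×1) = 3.07
Node E: 1 + 3.07 = 4.07
Node F: 1 + 3.07 = 4.07
Node G: 1 + (0.74×4.07 + 0.26×2) = 4.5318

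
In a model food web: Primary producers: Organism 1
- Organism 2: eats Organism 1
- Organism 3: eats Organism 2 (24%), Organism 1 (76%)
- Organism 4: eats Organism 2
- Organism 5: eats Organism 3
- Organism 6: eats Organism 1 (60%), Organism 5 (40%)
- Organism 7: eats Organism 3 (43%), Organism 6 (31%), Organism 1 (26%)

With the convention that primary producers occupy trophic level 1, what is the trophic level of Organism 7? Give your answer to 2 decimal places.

Organism 2: 1 + 1 = 2
Organism 3: 1 + (0.24×2 + 0.76×1) = 2.24
Organism 4: 1 + 2 = 3
Organism 5: 1 + 2.24 = 3.24
Organism 6: 1 + (0.6×1 + 0.4×3.24) = 2.896
Organism 7: 1 + (0.43×2.24 + 0.31×2.896 + 0.26×1) = 3.12096

3.12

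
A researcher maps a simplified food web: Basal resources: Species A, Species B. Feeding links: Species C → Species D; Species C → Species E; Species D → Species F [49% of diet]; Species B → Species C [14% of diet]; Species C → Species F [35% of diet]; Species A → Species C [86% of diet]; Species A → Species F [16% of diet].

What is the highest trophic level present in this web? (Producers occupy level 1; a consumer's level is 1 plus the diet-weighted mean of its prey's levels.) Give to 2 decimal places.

Species C: 1 + (0.14×1 + 0.86×1) = 2
Species D: 1 + 2 = 3
Species E: 1 + 2 = 3
Species F: 1 + (0.49×3 + 0.16×1 + 0.35×2) = 3.33

3.33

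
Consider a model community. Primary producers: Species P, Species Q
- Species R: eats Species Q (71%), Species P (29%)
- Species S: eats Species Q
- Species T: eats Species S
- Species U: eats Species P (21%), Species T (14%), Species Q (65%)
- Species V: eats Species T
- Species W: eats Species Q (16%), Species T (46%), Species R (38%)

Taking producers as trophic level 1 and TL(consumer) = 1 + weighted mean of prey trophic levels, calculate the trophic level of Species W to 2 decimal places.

3.30

Species R: 1 + (0.71×1 + 0.29×1) = 2
Species S: 1 + 1 = 2
Species T: 1 + 2 = 3
Species U: 1 + (0.21×1 + 0.14×3 + 0.65×1) = 2.28
Species V: 1 + 3 = 4
Species W: 1 + (0.16×1 + 0.46×3 + 0.38×2) = 3.3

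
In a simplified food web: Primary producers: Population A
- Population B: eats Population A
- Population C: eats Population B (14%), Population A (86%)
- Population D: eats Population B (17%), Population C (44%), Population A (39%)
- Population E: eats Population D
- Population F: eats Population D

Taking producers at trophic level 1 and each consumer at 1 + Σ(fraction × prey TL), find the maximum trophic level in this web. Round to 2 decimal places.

3.67

Population B: 1 + 1 = 2
Population C: 1 + (0.14×2 + 0.86×1) = 2.14
Population D: 1 + (0.17×2 + 0.44×2.14 + 0.39×1) = 2.6716
Population E: 1 + 2.6716 = 3.6716
Population F: 1 + 2.6716 = 3.6716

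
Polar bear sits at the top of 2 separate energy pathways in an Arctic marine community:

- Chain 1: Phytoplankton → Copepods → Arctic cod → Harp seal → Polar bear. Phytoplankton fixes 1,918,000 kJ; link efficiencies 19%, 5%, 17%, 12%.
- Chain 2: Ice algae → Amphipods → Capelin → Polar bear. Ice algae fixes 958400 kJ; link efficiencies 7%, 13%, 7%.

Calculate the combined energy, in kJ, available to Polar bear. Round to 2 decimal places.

Chain 1: 1918000 × 0.19 × 0.05 × 0.17 × 0.12 = 371.7084 kJ
Chain 2: 958400 × 0.07 × 0.13 × 0.07 = 610.5008 kJ
Total at Polar bear: 371.7084 + 610.5008 = 982.2092 kJ

982.21 kJ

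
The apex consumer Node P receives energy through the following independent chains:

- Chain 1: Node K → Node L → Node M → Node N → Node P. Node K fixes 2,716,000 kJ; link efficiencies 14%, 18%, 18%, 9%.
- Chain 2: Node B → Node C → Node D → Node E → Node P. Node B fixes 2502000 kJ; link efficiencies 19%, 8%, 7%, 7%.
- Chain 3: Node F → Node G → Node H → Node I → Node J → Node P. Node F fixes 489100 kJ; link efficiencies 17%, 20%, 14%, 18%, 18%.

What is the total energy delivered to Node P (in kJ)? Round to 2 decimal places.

1370.56 kJ

Chain 1: 2716000 × 0.14 × 0.18 × 0.18 × 0.09 = 1108.77984 kJ
Chain 2: 2502000 × 0.19 × 0.08 × 0.07 × 0.07 = 186.34896 kJ
Chain 3: 489100 × 0.17 × 0.2 × 0.14 × 0.18 × 0.18 = 75.4309584 kJ
Total at Node P: 1108.77984 + 186.34896 + 75.4309584 = 1370.5597584 kJ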